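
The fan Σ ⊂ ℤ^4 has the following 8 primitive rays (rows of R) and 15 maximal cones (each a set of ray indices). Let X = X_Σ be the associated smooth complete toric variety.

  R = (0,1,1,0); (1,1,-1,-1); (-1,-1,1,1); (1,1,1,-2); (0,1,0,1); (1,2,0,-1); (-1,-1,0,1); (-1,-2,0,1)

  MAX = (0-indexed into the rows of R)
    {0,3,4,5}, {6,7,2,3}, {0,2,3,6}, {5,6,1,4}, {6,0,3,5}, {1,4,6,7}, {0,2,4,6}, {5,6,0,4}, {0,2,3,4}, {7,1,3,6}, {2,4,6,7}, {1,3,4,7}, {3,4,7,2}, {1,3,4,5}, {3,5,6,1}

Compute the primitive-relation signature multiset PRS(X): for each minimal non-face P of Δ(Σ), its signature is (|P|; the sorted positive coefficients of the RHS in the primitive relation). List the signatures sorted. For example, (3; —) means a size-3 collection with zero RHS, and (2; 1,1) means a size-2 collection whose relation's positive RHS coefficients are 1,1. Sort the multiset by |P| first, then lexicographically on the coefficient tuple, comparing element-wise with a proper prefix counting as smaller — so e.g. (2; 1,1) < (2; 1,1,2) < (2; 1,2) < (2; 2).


The 6 primitive collections of Σ (r=8, n=4):

  • {1,2}:  v_{1} + v_{2} = 0 — sig = (2; —)
  • {5,7}:  v_{5} + v_{7} = 0 — sig = (2; —)
  • {0,1}:  v_{0} + v_{1} = v_{5} — sig = (2; 1)
  • {0,7}:  v_{0} + v_{7} = v_{2} — sig = (2; 1)
  • {2,5}:  v_{2} + v_{5} = v_{0} — sig = (2; 1)
  • {3,4,6}:  v_{3} + v_{4} + v_{6} = v_{0} — sig = (3; 1)

Signatures (|P|; sorted positive RHS coefficients), sorted:
    |P|=2: 5 collections, coeffs (), (), (1), (1), (1)
    |P|=3: 1 collection, coeffs (1)


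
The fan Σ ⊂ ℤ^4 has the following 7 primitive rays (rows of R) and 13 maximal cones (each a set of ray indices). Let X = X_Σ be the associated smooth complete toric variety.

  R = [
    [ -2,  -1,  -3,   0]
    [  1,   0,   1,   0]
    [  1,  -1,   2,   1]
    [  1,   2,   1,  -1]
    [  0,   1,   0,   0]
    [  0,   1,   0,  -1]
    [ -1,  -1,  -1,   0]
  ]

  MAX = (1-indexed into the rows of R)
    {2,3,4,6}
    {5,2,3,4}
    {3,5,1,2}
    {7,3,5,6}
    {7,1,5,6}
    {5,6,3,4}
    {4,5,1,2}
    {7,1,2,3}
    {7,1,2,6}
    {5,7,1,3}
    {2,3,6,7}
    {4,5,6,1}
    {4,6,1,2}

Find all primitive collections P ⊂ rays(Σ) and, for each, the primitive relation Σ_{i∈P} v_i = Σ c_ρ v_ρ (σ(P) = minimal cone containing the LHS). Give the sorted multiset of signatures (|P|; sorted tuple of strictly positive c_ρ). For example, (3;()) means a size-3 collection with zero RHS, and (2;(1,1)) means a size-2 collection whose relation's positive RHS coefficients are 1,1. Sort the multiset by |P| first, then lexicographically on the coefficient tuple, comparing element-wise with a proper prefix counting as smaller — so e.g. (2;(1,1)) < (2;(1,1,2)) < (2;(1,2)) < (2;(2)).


The 5 primitive collections of Σ (r=7, n=4):

  P = {4,7}:  v_{4} + v_{7} = v_{6}  →  sig = (2;(1))
  P = {1,3,4}:  v_{1} + v_{3} + v_{4} = 0  →  sig = (3;())
  P = {2,5,7}:  v_{2} + v_{5} + v_{7} = 0  →  sig = (3;())
  P = {1,3,6}:  v_{1} + v_{3} + v_{6} = v_{7}  →  sig = (3;(1))
  P = {2,5,6}:  v_{2} + v_{5} + v_{6} = v_{4}  →  sig = (3;(1))

Signatures (|P|; sorted positive RHS coefficients), sorted:
[(2;(1)), (3;()), (3;()), (3;(1)), (3;(1))]


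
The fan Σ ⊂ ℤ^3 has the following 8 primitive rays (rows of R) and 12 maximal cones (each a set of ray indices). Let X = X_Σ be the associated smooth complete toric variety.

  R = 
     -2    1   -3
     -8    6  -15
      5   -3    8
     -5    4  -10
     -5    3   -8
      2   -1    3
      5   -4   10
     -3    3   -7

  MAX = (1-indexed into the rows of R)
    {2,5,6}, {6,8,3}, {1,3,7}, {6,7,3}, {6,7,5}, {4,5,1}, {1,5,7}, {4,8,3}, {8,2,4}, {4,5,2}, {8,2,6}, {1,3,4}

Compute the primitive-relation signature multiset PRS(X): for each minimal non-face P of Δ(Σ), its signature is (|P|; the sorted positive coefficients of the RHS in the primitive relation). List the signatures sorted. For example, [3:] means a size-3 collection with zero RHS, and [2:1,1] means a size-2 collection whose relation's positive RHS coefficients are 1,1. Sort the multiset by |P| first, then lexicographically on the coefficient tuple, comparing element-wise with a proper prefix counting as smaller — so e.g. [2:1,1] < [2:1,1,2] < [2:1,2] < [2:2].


Δ(Σ) — 8 vertices, 10 min non-faces:

  • {1,6}:  v_{1} + v_{6} = 0 ; sig = [2:]
  • {3,5}:  v_{3} + v_{5} = 0 ; sig = [2:]
  • {4,7}:  v_{4} + v_{7} = 0 ; sig = [2:]
  • {1,8}:  v_{1} + v_{8} = v_{4} ; sig = [2:1]
  • {2,3}:  v_{2} + v_{3} = v_{8} ; sig = [2:1]
  • {4,6}:  v_{4} + v_{6} = v_{8} ; sig = [2:1]
  • {5,8}:  v_{5} + v_{8} = v_{2} ; sig = [2:1]
  • {7,8}:  v_{7} + v_{8} = v_{6} ; sig = [2:1]
  • {1,2}:  v_{1} + v_{2} = v_{4} + v_{5} ; sig = [2:1,1]
  • {2,7}:  v_{2} + v_{7} = v_{5} + v_{6} ; sig = [2:1,1]

Sorted signature multiset PRS(X):
    |P|=2: 10 collections, coeffs (), (), (), (1), (1), (1), (1), (1), (1,1), (1,1)


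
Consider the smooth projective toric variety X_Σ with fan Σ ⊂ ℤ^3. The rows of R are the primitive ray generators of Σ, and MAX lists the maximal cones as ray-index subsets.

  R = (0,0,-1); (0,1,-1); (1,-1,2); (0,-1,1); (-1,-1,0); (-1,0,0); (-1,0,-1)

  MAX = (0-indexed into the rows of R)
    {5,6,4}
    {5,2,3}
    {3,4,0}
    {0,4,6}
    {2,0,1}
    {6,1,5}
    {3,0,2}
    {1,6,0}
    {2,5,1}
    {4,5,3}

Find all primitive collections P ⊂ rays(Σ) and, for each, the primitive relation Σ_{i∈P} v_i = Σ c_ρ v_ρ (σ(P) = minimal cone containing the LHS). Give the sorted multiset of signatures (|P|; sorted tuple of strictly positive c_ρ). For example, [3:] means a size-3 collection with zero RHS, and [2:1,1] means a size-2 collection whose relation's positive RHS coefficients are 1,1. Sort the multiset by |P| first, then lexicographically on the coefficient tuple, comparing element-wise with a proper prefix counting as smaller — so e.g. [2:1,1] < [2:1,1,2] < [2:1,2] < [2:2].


Primitive collections (6):

  • {1,3}:  v_{1} + v_{3} = 0  so sig = [2:]
  • {0,5}:  v_{0} + v_{5} = v_{6}  so sig = [2:1]
  • {1,4}:  v_{1} + v_{4} = v_{6}  so sig = [2:1]
  • {2,6}:  v_{2} + v_{6} = v_{3}  so sig = [2:1]
  • {3,6}:  v_{3} + v_{6} = v_{4}  so sig = [2:1]
  • {2,4}:  v_{2} + v_{4} = 2·v_{3}  so sig = [2:2]

Signatures (|P|; sorted positive RHS coefficients), sorted:
{ [2:],  [2:1] ×4,  [2:2] }


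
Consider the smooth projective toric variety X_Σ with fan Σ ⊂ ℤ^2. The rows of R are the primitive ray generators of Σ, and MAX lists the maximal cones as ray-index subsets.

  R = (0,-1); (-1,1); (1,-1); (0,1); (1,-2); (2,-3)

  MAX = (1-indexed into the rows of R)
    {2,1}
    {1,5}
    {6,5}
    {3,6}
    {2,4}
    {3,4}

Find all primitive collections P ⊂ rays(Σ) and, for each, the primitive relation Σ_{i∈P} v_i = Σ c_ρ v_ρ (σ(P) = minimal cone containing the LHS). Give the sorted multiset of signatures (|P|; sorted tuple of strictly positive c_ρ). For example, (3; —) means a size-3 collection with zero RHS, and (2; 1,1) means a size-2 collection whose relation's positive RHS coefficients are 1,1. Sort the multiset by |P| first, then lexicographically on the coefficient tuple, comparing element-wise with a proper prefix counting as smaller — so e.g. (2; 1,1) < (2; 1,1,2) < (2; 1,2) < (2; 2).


9 collections generate NE(X_Σ); each relation:

  {1,4}:  v_{1} + v_{4} = 0  so sig = (2; —)
  {2,3}:  v_{2} + v_{3} = 0  so sig = (2; —)
  {1,3}:  v_{1} + v_{3} = v_{5}  so sig = (2; 1)
  {2,5}:  v_{2} + v_{5} = v_{1}  so sig = (2; 1)
  {2,6}:  v_{2} + v_{6} = v_{5}  so sig = (2; 1)
  {3,5}:  v_{3} + v_{5} = v_{6}  so sig = (2; 1)
  {4,5}:  v_{4} + v_{5} = v_{3}  so sig = (2; 1)
  {1,6}:  v_{1} + v_{6} = 2·v_{5}  so sig = (2; 2)
  {4,6}:  v_{4} + v_{6} = 2·v_{3}  so sig = (2; 2)

so the primitive-relation signature multiset is
{ (2; —) ×2,  (2; 1) ×5,  (2; 2) ×2 }


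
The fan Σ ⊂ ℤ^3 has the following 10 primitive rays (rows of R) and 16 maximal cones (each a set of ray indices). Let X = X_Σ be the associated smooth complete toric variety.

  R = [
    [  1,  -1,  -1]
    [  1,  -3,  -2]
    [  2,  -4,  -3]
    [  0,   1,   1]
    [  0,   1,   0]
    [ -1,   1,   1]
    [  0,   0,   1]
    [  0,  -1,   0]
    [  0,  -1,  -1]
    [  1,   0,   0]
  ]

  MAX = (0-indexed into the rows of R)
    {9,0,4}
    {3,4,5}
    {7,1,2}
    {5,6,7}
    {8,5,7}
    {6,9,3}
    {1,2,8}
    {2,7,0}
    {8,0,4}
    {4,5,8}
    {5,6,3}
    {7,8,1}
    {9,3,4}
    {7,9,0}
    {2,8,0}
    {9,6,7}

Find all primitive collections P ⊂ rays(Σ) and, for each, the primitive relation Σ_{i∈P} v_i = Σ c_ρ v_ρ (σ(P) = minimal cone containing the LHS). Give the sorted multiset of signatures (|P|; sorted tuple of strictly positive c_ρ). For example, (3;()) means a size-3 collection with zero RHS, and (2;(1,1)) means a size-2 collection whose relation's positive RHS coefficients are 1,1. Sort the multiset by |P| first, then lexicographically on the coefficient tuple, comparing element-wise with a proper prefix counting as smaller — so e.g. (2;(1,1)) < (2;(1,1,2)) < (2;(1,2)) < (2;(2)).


Σ has 23 primitive collections:

  P={0,5}:  v_{0} + v_{5} = 0 — sig = (2;())
  P={3,8}:  v_{3} + v_{8} = 0 — sig = (2;())
  P={4,7}:  v_{4} + v_{7} = 0 — sig = (2;())
  P={0,1}:  v_{0} + v_{1} = v_{2} — sig = (2;(1))
  P={0,3}:  v_{0} + v_{3} = v_{9} — sig = (2;(1))
  P={2,5}:  v_{2} + v_{5} = v_{1} — sig = (2;(1))
  P={3,7}:  v_{3} + v_{7} = v_{6} — sig = (2;(1))
  P={4,6}:  v_{4} + v_{6} = v_{3} — sig = (2;(1))
  P={5,9}:  v_{5} + v_{9} = v_{3} — sig = (2;(1))
  P={6,8}:  v_{6} + v_{8} = v_{7} — sig = (2;(1))
  P={8,9}:  v_{8} + v_{9} = v_{0} — sig = (2;(1))
  P={0,6}:  v_{0} + v_{6} = v_{7} + v_{9} — sig = (2;(1,1))
  P={1,3}:  v_{1} + v_{3} = v_{0} + v_{7} — sig = (2;(1,1))
  P={1,4}:  v_{1} + v_{4} = v_{0} + v_{8} — sig = (2;(1,1))
  P={1,5}:  v_{1} + v_{5} = v_{7} + v_{8} — sig = (2;(1,1))
  P={1,6}:  v_{1} + v_{6} = v_{0} + 2·v_{7} — sig = (2;(1,2))
  P={1,9}:  v_{1} + v_{9} = 2·v_{0} + v_{7} — sig = (2;(1,2))
  P={2,3}:  v_{2} + v_{3} = 2·v_{0} + v_{7} — sig = (2;(1,2))
  P={2,4}:  v_{2} + v_{4} = 2·v_{0} + v_{8} — sig = (2;(1,2))
  P={2,9}:  v_{2} + v_{9} = 3·v_{0} + v_{7} — sig = (2;(1,3))
  P={2,6}:  v_{2} + v_{6} = 2·v_{0} + 2·v_{7} — sig = (2;(2,2))
  P={0,7,8}:  v_{0} + v_{7} + v_{8} = v_{1} — sig = (3;(1))
  P={2,7,8}:  v_{2} + v_{7} + v_{8} = 2·v_{1} — sig = (3;(2))

Hence PRS(X_Σ) =
    |P|=2: 21 collections, coeffs (), (), (), (1), (1), (1), (1), (1), (1), (1), (1), (1,1), (1,1), (1,1), (1,1), (1,2), (1,2), (1,2), (1,2), (1,3), (2,2)
    |P|=3: 2 collections, coeffs (1), (2)


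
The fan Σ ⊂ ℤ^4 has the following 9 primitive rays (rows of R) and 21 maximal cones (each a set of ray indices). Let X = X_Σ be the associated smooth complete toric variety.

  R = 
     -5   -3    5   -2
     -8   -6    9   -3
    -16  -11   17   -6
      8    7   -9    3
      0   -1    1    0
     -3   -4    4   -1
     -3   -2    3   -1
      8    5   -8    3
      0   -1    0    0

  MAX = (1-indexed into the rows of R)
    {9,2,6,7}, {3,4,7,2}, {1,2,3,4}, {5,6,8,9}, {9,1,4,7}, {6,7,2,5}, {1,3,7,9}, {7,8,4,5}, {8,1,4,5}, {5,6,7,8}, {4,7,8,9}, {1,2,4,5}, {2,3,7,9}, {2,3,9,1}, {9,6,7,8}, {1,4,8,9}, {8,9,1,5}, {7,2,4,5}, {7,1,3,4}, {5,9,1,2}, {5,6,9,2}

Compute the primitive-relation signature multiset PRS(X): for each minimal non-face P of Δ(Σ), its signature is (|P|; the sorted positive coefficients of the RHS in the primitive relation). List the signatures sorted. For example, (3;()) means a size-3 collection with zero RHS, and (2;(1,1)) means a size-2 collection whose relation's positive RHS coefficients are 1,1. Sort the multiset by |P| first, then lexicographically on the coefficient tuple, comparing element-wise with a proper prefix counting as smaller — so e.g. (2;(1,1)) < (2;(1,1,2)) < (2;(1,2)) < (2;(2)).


13 minimal non-faces of Δ(Σ) (on 9 rays):

  P={2,8}:  v_{2} + v_{8} = v_{5}  ⇒ sig = (2;(1))
  P={3,8}:  v_{3} + v_{8} = v_{2}  ⇒ sig = (2;(1))
  P={1,6}:  v_{1} + v_{6} = v_{2} + v_{9}  ⇒ sig = (2;(1,1))
  P={4,6}:  v_{4} + v_{6} = v_{7} + v_{8}  ⇒ sig = (2;(1,1))
  P={3,6}:  v_{3} + v_{6} = 2·v_{2} + v_{7} + v_{9}  ⇒ sig = (2;(1,1,2))
  P={3,5}:  v_{3} + v_{5} = 2·v_{2}  ⇒ sig = (2;(2))
  P={1,7,8}:  v_{1} + v_{7} + v_{8} = 0  ⇒ sig = (3;())
  P={2,4,9}:  v_{2} + v_{4} + v_{9} = 0  ⇒ sig = (3;())
  P={1,2,7}:  v_{1} + v_{2} + v_{7} = v_{3}  ⇒ sig = (3;(1))
  P={1,5,7}:  v_{1} + v_{5} + v_{7} = v_{2}  ⇒ sig = (3;(1))
  P={4,5,9}:  v_{4} + v_{5} + v_{9} = v_{8}  ⇒ sig = (3;(1))
  P={5,7,9}:  v_{5} + v_{7} + v_{9} = v_{6}  ⇒ sig = (3;(1))
  P={3,4,9}:  v_{3} + v_{4} + v_{9} = v_{1} + v_{7}  ⇒ sig = (3;(1,1))

Signatures (|P|; sorted positive RHS coefficients), sorted:
    |P|=2: 6 collections, coeffs (1), (1), (1,1), (1,1), (1,1,2), (2)
    |P|=3: 7 collections, coeffs (), (), (1), (1), (1), (1), (1,1)


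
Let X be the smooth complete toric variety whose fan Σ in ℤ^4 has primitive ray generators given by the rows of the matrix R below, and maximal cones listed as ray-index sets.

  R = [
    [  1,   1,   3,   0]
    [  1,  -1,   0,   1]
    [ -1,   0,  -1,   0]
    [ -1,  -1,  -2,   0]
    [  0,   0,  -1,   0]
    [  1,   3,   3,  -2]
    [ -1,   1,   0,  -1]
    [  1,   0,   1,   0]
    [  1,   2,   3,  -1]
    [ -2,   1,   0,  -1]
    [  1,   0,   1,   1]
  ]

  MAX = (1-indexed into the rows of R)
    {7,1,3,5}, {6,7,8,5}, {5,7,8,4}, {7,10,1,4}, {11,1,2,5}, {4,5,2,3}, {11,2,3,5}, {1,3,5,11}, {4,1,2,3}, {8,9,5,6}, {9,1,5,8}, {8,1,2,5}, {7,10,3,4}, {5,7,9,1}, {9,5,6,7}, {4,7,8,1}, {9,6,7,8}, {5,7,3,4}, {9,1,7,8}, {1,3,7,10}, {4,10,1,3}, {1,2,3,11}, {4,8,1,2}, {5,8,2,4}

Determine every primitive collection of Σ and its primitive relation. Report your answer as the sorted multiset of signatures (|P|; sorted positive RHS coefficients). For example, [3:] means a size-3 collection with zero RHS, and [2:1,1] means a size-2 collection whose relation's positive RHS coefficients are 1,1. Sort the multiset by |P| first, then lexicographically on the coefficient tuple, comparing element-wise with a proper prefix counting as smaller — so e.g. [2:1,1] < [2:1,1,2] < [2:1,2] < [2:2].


The 25 primitive collections of Σ (r=11, n=4):

  • {2,7}:  v_{2} + v_{7} = 0 — sig = [2:]
  • {3,8}:  v_{3} + v_{8} = 0 — sig = [2:]
  • {4,9}:  v_{4} + v_{9} = v_{7} + v_{8} — sig = [2:1,1]
  • {4,11}:  v_{4} + v_{11} = v_{2} + v_{3} — sig = [2:1,1]
  • {5,10}:  v_{5} + v_{10} = v_{3} + v_{7} — sig = [2:1,1]
  • {2,6}:  v_{2} + v_{6} = v_{5} + v_{8} + v_{9} — sig = [2:1,1,1]
  • {2,9}:  v_{2} + v_{9} = v_{1} + v_{5} + v_{8} — sig = [2:1,1,1]
  • {2,10}:  v_{2} + v_{10} = v_{1} + v_{3} + v_{4} — sig = [2:1,1,1]
  • {3,6}:  v_{3} + v_{6} = v_{5} + v_{7} + v_{9} — sig = [2:1,1,1]
  • {3,9}:  v_{3} + v_{9} = v_{1} + v_{5} + v_{7} — sig = [2:1,1,1]
  • {7,11}:  v_{7} + v_{11} = v_{1} + v_{3} + v_{5} — sig = [2:1,1,1]
  • {8,10}:  v_{8} + v_{10} = v_{1} + v_{4} + v_{7} — sig = [2:1,1,1]
  • {8,11}:  v_{8} + v_{11} = v_{1} + v_{2} + v_{5} — sig = [2:1,1,1]
  • {6,11}:  v_{6} + v_{11} = v_{1} + 2·v_{5} + v_{9} — sig = [2:1,1,2]
  • {6,10}:  v_{6} + v_{10} = 2·v_{7} + v_{9} — sig = [2:1,2]
  • {9,10}:  v_{9} + v_{10} = v_{1} + 2·v_{7} — sig = [2:1,2]
  • {10,11}:  v_{10} + v_{11} = v_{1} + 2·v_{3} — sig = [2:1,2]
  • {4,6}:  v_{4} + v_{6} = v_{5} + 2·v_{7} + 2·v_{8} — sig = [2:1,2,2]
  • {1,6}:  v_{1} + v_{6} = 2·v_{9} — sig = [2:2]
  • {9,11}:  v_{9} + v_{11} = 2·v_{1} + 2·v_{5} — sig = [2:2,2]
  • {1,4,5}:  v_{1} + v_{4} + v_{5} = 0 — sig = [3:]
  • {1,2,3,5}:  v_{1} + v_{2} + v_{3} + v_{5} = v_{11} — sig = [4:1]
  • {1,3,4,7}:  v_{1} + v_{3} + v_{4} + v_{7} = v_{10} — sig = [4:1]
  • {1,5,7,8}:  v_{1} + v_{5} + v_{7} + v_{8} = v_{9} — sig = [4:1]
  • {5,7,8,9}:  v_{5} + v_{7} + v_{8} + v_{9} = v_{6} — sig = [4:1]

so the primitive-relation signature multiset is
    [2:]
    [2:]
    [2:1,1]
    [2:1,1]
    [2:1,1]
    [2:1,1,1]
    [2:1,1,1]
    [2:1,1,1]
    [2:1,1,1]
    [2:1,1,1]
    [2:1,1,1]
    [2:1,1,1]
    [2:1,1,1]
    [2:1,1,2]
    [2:1,2]
    [2:1,2]
    [2:1,2]
    [2:1,2,2]
    [2:2]
    [2:2,2]
    [3:]
    [4:1]
    [4:1]
    [4:1]
    [4:1]


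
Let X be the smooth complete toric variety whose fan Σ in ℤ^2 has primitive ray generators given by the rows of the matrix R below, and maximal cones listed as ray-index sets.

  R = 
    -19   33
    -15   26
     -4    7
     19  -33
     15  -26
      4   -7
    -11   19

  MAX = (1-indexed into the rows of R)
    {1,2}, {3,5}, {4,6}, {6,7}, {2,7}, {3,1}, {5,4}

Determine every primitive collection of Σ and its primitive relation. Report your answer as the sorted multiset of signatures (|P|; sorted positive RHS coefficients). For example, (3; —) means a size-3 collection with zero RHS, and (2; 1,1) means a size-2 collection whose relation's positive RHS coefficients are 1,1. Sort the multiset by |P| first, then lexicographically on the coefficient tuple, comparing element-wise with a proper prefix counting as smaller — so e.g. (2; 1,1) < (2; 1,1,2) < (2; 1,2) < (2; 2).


|primitive collections| = 14. Relations:

  {1,4}:  v_{1} + v_{4} = 0  ⇒ sig = (2; —)
  {2,5}:  v_{2} + v_{5} = 0  ⇒ sig = (2; —)
  {3,6}:  v_{3} + v_{6} = 0  ⇒ sig = (2; —)
  {1,5}:  v_{1} + v_{5} = v_{3}  ⇒ sig = (2; 1)
  {1,6}:  v_{1} + v_{6} = v_{2}  ⇒ sig = (2; 1)
  {2,3}:  v_{2} + v_{3} = v_{1}  ⇒ sig = (2; 1)
  {2,4}:  v_{2} + v_{4} = v_{6}  ⇒ sig = (2; 1)
  {2,6}:  v_{2} + v_{6} = v_{7}  ⇒ sig = (2; 1)
  {3,4}:  v_{3} + v_{4} = v_{5}  ⇒ sig = (2; 1)
  {3,7}:  v_{3} + v_{7} = v_{2}  ⇒ sig = (2; 1)
  {5,6}:  v_{5} + v_{6} = v_{4}  ⇒ sig = (2; 1)
  {5,7}:  v_{5} + v_{7} = v_{6}  ⇒ sig = (2; 1)
  {1,7}:  v_{1} + v_{7} = 2·v_{2}  ⇒ sig = (2; 2)
  {4,7}:  v_{4} + v_{7} = 2·v_{6}  ⇒ sig = (2; 2)

so the primitive-relation signature multiset is
    (2; —)
    (2; —)
    (2; —)
    (2; 1)
    (2; 1)
    (2; 1)
    (2; 1)
    (2; 1)
    (2; 1)
    (2; 1)
    (2; 1)
    (2; 1)
    (2; 2)
    (2; 2)


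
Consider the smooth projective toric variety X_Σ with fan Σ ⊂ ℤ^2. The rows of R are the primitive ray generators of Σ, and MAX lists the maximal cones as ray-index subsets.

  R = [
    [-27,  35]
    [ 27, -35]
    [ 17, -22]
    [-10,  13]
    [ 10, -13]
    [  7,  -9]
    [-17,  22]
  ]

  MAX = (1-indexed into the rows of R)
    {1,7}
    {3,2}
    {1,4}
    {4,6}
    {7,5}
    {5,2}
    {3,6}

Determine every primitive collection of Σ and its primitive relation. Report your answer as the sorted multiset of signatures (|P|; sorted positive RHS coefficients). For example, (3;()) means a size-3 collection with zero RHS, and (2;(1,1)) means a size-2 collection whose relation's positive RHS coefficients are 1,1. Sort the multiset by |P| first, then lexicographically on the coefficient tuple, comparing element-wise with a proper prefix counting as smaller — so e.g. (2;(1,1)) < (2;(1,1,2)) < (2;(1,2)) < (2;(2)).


Σ has 14 primitive collections:

  • {1,2}:  v_{1} + v_{2} = 0  ⇒ sig = (2;())
  • {3,7}:  v_{3} + v_{7} = 0  ⇒ sig = (2;())
  • {4,5}:  v_{4} + v_{5} = 0  ⇒ sig = (2;())
  • {1,3}:  v_{1} + v_{3} = v_{4}  ⇒ sig = (2;(1))
  • {1,5}:  v_{1} + v_{5} = v_{7}  ⇒ sig = (2;(1))
  • {2,4}:  v_{2} + v_{4} = v_{3}  ⇒ sig = (2;(1))
  • {2,7}:  v_{2} + v_{7} = v_{5}  ⇒ sig = (2;(1))
  • {3,4}:  v_{3} + v_{4} = v_{6}  ⇒ sig = (2;(1))
  • {3,5}:  v_{3} + v_{5} = v_{2}  ⇒ sig = (2;(1))
  • {4,7}:  v_{4} + v_{7} = v_{1}  ⇒ sig = (2;(1))
  • {5,6}:  v_{5} + v_{6} = v_{3}  ⇒ sig = (2;(1))
  • {6,7}:  v_{6} + v_{7} = v_{4}  ⇒ sig = (2;(1))
  • {1,6}:  v_{1} + v_{6} = 2·v_{4}  ⇒ sig = (2;(2))
  • {2,6}:  v_{2} + v_{6} = 2·v_{3}  ⇒ sig = (2;(2))

Sorted signature multiset PRS(X):
    |P|=2: 14 collections, coeffs (), (), (), (1), (1), (1), (1), (1), (1), (1), (1), (1), (2), (2)


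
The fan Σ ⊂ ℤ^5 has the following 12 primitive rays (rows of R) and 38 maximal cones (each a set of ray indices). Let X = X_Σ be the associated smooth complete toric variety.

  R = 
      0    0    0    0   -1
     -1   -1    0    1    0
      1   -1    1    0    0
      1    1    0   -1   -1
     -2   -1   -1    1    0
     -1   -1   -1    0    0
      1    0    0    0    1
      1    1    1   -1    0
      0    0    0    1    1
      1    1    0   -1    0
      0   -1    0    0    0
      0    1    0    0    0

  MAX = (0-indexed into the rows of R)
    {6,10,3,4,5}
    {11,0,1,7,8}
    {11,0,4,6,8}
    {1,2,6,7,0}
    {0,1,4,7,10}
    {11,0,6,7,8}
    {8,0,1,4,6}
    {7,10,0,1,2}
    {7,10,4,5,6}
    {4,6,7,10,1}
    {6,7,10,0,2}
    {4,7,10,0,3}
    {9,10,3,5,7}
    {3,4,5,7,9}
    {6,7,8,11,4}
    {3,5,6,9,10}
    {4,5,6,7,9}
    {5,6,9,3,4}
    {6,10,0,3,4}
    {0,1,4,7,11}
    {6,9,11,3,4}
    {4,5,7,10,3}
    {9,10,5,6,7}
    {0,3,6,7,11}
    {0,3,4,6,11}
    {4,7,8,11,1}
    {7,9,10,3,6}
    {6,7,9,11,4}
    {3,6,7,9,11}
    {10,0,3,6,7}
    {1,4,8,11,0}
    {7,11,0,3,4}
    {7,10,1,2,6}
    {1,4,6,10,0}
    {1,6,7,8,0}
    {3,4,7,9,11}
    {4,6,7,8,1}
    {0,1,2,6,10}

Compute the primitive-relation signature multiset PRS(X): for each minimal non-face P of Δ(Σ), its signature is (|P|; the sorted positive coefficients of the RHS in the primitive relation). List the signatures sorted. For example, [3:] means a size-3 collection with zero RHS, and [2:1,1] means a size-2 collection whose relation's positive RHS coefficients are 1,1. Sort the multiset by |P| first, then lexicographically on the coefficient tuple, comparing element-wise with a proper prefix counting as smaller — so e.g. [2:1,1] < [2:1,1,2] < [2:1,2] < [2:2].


|primitive collections| = 24. Relations:

  • {1,9}:  v_{1} + v_{9} = 0  so sig = [2:]
  • {10,11}:  v_{10} + v_{11} = 0  so sig = [2:]
  • {0,9}:  v_{0} + v_{9} = v_{3}  so sig = [2:1]
  • {1,3}:  v_{1} + v_{3} = v_{0}  so sig = [2:1]
  • {1,5}:  v_{1} + v_{5} = v_{4} + v_{10}  so sig = [2:1,1]
  • {2,4}:  v_{2} + v_{4} = v_{1} + v_{10}  so sig = [2:1,1]
  • {5,8}:  v_{5} + v_{8} = v_{4} + v_{6}  so sig = [2:1,1]
  • {5,11}:  v_{5} + v_{11} = v_{4} + v_{9}  so sig = [2:1,1]
  • {8,9}:  v_{8} + v_{9} = v_{6} + v_{11}  so sig = [2:1,1]
  • {8,10}:  v_{8} + v_{10} = v_{1} + v_{6}  so sig = [2:1,1]
  • {0,5}:  v_{0} + v_{5} = v_{3} + v_{4} + v_{10}  so sig = [2:1,1,1]
  • {3,8}:  v_{3} + v_{8} = v_{0} + v_{6} + v_{11}  so sig = [2:1,1,1]
  • {2,9}:  v_{2} + v_{9} = v_{0} + v_{6} + v_{7} + v_{10}  so sig = [2:1,1,1,1]
  • {2,11}:  v_{2} + v_{11} = v_{0} + v_{1} + v_{6} + v_{7}  so sig = [2:1,1,1,1]
  • {2,3}:  v_{2} + v_{3} = 2·v_{0} + v_{6} + v_{7} + v_{10}  so sig = [2:1,1,1,2]
  • {2,8}:  v_{2} + v_{8} = v_{0} + 2·v_{1} + 2·v_{6} + v_{7}  so sig = [2:1,1,2,2]
  • {2,5}:  v_{2} + v_{5} = 2·v_{10}  so sig = [2:2]
  • {1,6,11}:  v_{1} + v_{6} + v_{11} = v_{8}  so sig = [3:1]
  • {4,9,10}:  v_{4} + v_{9} + v_{10} = v_{5}  so sig = [3:1]
  • {0,4,6,7}:  v_{0} + v_{4} + v_{6} + v_{7} = 0  so sig = [4:]
  • {3,4,6,7}:  v_{3} + v_{4} + v_{6} + v_{7} = v_{9}  so sig = [4:1]
  • {0,4,7,8}:  v_{0} + v_{4} + v_{7} + v_{8} = v_{1} + v_{11}  so sig = [4:1,1]
  • {3,5,6,7}:  v_{3} + v_{5} + v_{6} + v_{7} = 2·v_{9} + v_{10}  so sig = [4:1,2]
  • {0,1,6,7,10}:  v_{0} + v_{1} + v_{6} + v_{7} + v_{10} = v_{2}  so sig = [5:1]

Sorted signature multiset PRS(X):
[[2:], [2:], [2:1], [2:1], [2:1,1], [2:1,1], [2:1,1], [2:1,1], [2:1,1], [2:1,1], [2:1,1,1], [2:1,1,1], [2:1,1,1,1], [2:1,1,1,1], [2:1,1,1,2], [2:1,1,2,2], [2:2], [3:1], [3:1], [4:], [4:1], [4:1,1], [4:1,2], [5:1]]


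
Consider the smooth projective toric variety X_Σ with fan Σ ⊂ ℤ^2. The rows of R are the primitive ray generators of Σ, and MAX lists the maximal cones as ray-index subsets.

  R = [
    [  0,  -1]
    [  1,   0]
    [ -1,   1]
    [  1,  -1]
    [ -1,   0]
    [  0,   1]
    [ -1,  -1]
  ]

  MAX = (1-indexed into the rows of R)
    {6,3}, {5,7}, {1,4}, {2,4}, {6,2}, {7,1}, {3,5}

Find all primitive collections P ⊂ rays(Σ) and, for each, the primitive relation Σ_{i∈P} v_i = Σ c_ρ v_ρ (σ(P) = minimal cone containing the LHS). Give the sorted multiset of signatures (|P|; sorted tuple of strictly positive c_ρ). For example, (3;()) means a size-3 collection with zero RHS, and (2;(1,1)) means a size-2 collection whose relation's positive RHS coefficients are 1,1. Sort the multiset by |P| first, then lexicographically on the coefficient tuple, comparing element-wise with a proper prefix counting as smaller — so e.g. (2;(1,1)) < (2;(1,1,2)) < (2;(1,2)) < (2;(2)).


The 14 primitive collections of Σ (r=7, n=2):

  {1,6}:  v_{1} + v_{6} = 0 ; sig = (2;())
  {2,5}:  v_{2} + v_{5} = 0 ; sig = (2;())
  {3,4}:  v_{3} + v_{4} = 0 ; sig = (2;())
  {1,2}:  v_{1} + v_{2} = v_{4} ; sig = (2;(1))
  {1,3}:  v_{1} + v_{3} = v_{5} ; sig = (2;(1))
  {1,5}:  v_{1} + v_{5} = v_{7} ; sig = (2;(1))
  {2,3}:  v_{2} + v_{3} = v_{6} ; sig = (2;(1))
  {2,7}:  v_{2} + v_{7} = v_{1} ; sig = (2;(1))
  {4,5}:  v_{4} + v_{5} = v_{1} ; sig = (2;(1))
  {4,6}:  v_{4} + v_{6} = v_{2} ; sig = (2;(1))
  {5,6}:  v_{5} + v_{6} = v_{3} ; sig = (2;(1))
  {6,7}:  v_{6} + v_{7} = v_{5} ; sig = (2;(1))
  {3,7}:  v_{3} + v_{7} = 2·v_{5} ; sig = (2;(2))
  {4,7}:  v_{4} + v_{7} = 2·v_{1} ; sig = (2;(2))

Signatures (|P|; sorted positive RHS coefficients), sorted:
{ (2;()) ×3,  (2;(1)) ×9,  (2;(2)) ×2 }


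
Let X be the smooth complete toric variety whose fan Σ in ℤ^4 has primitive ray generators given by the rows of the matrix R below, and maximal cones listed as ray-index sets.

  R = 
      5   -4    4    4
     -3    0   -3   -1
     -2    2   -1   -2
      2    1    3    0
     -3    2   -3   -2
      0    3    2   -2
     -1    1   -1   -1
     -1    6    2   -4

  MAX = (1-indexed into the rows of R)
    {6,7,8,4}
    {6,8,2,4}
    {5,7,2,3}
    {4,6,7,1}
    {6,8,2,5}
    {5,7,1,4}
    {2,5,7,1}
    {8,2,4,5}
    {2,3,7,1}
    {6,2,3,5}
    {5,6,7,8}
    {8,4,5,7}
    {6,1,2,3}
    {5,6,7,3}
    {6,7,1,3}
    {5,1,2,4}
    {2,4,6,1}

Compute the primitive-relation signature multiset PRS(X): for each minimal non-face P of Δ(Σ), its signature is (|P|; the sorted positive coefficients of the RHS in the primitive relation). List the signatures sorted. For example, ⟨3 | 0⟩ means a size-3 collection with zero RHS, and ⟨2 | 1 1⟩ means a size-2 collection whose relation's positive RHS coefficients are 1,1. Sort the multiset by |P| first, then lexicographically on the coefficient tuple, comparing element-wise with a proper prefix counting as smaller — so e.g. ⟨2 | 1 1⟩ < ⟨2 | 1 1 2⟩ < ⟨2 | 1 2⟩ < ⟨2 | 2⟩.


|primitive collections| = 9. Relations:

  P={3,4}:  v_{3} + v_{4} = v_{6} ; sig = ⟨2 | 1⟩
  P={3,8}:  v_{3} + v_{8} = v_{5} + 2·v_{6} ; sig = ⟨2 | 1 2⟩
  P={1,8}:  v_{1} + v_{8} = 2·v_{4} ; sig = ⟨2 | 2⟩
  P={1,3,5}:  v_{1} + v_{3} + v_{5} = 0 ; sig = ⟨3 | 0⟩
  P={1,5,6}:  v_{1} + v_{5} + v_{6} = v_{4} ; sig = ⟨3 | 1⟩
  P={2,4,7}:  v_{2} + v_{4} + v_{7} = v_{3} ; sig = ⟨3 | 1⟩
  P={4,5,6}:  v_{4} + v_{5} + v_{6} = v_{8} ; sig = ⟨3 | 1⟩
  P={2,7,8}:  v_{2} + v_{7} + v_{8} = v_{3} + v_{5} + v_{6} ; sig = ⟨3 | 1 1 1⟩
  P={2,6,7}:  v_{2} + v_{6} + v_{7} = 2·v_{3} ; sig = ⟨3 | 2⟩

Signatures (|P|; sorted positive RHS coefficients), sorted:
{ ⟨2 | 1⟩,  ⟨2 | 1 2⟩,  ⟨2 | 2⟩,  ⟨3 | 0⟩,  ⟨3 | 1⟩ ×3,  ⟨3 | 1 1 1⟩,  ⟨3 | 2⟩ }


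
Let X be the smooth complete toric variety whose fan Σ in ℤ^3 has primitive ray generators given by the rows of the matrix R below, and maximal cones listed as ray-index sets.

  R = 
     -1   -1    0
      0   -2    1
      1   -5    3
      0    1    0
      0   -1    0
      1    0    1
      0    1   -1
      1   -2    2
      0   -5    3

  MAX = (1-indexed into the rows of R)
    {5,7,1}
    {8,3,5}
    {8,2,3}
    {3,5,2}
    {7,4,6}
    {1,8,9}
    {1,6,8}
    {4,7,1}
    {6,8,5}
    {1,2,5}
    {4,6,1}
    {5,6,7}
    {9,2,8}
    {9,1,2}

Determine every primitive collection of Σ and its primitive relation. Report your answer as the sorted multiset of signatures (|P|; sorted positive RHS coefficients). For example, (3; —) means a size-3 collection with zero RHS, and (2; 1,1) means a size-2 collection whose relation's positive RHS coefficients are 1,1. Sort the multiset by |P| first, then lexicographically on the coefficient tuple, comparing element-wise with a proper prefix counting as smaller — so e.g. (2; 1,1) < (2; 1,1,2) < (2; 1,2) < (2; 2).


Primitive collections (20):

  P={4,5}:  v_{4} + v_{5} = 0  so sig = (2; —)
  P={2,6}:  v_{2} + v_{6} = v_{8}  so sig = (2; 1)
  P={2,7}:  v_{2} + v_{7} = v_{5}  so sig = (2; 1)
  P={2,4}:  v_{2} + v_{4} = v_{1} + v_{6}  so sig = (2; 1,1)
  P={3,4}:  v_{3} + v_{4} = v_{2} + v_{8}  so sig = (2; 1,1)
  P={7,8}:  v_{7} + v_{8} = v_{5} + v_{6}  so sig = (2; 1,1)
  P={4,9}:  v_{4} + v_{9} = 2·v_{1} + v_{6} + v_{8}  so sig = (2; 1,1,2)
  P={3,6}:  v_{3} + v_{6} = v_{5} + 2·v_{8}  so sig = (2; 1,2)
  P={3,7}:  v_{3} + v_{7} = 2·v_{5} + v_{8}  so sig = (2; 1,2)
  P={4,8}:  v_{4} + v_{8} = v_{1} + 2·v_{6}  so sig = (2; 1,2)
  P={6,9}:  v_{6} + v_{9} = v_{1} + 2·v_{8}  so sig = (2; 1,2)
  P={3,9}:  v_{3} + v_{9} = 4·v_{2} + v_{8}  so sig = (2; 1,4)
  P={7,9}:  v_{7} + v_{9} = 2·v_{2}  so sig = (2; 2)
  P={1,3}:  v_{1} + v_{3} = 3·v_{2}  so sig = (2; 3)
  P={5,9}:  v_{5} + v_{9} = 3·v_{2}  so sig = (2; 3)
  P={1,6,7}:  v_{1} + v_{6} + v_{7} = 0  so sig = (3; —)
  P={1,2,8}:  v_{1} + v_{2} + v_{8} = v_{9}  so sig = (3; 1)
  P={1,5,6}:  v_{1} + v_{5} + v_{6} = v_{2}  so sig = (3; 1)
  P={2,5,8}:  v_{2} + v_{5} + v_{8} = v_{3}  so sig = (3; 1)
  P={1,5,8}:  v_{1} + v_{5} + v_{8} = 2·v_{2}  so sig = (3; 2)

Signatures (|P|; sorted positive RHS coefficients), sorted:
    (2; —)
    (2; 1)
    (2; 1)
    (2; 1,1)
    (2; 1,1)
    (2; 1,1)
    (2; 1,1,2)
    (2; 1,2)
    (2; 1,2)
    (2; 1,2)
    (2; 1,2)
    (2; 1,4)
    (2; 2)
    (2; 3)
    (2; 3)
    (3; —)
    (3; 1)
    (3; 1)
    (3; 1)
    (3; 2)


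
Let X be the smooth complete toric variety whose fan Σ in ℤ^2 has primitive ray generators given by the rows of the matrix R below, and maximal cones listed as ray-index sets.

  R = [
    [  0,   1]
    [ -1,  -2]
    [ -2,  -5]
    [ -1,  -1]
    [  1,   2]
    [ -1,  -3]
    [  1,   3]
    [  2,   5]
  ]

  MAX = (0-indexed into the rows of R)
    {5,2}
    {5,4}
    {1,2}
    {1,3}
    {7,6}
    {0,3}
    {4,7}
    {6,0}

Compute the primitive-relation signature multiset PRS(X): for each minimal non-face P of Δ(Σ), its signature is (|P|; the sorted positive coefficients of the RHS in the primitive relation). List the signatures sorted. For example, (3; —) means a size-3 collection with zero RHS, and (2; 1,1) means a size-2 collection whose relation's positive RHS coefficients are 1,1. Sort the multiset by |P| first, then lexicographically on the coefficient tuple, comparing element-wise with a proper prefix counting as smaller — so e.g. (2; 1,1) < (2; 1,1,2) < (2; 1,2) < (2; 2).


|primitive collections| = 20. Relations:

  {1,4}:  v_{1} + v_{4} = 0  ⟹  sig = (2; —)
  {2,7}:  v_{2} + v_{7} = 0  ⟹  sig = (2; —)
  {5,6}:  v_{5} + v_{6} = 0  ⟹  sig = (2; —)
  {0,1}:  v_{0} + v_{1} = v_{3}  ⟹  sig = (2; 1)
  {0,4}:  v_{0} + v_{4} = v_{6}  ⟹  sig = (2; 1)
  {0,5}:  v_{0} + v_{5} = v_{1}  ⟹  sig = (2; 1)
  {1,5}:  v_{1} + v_{5} = v_{2}  ⟹  sig = (2; 1)
  {1,6}:  v_{1} + v_{6} = v_{0}  ⟹  sig = (2; 1)
  {1,7}:  v_{1} + v_{7} = v_{6}  ⟹  sig = (2; 1)
  {2,4}:  v_{2} + v_{4} = v_{5}  ⟹  sig = (2; 1)
  {2,6}:  v_{2} + v_{6} = v_{1}  ⟹  sig = (2; 1)
  {3,4}:  v_{3} + v_{4} = v_{0}  ⟹  sig = (2; 1)
  {4,6}:  v_{4} + v_{6} = v_{7}  ⟹  sig = (2; 1)
  {5,7}:  v_{5} + v_{7} = v_{4}  ⟹  sig = (2; 1)
  {3,7}:  v_{3} + v_{7} = v_{0} + v_{6}  ⟹  sig = (2; 1,1)
  {0,2}:  v_{0} + v_{2} = 2·v_{1}  ⟹  sig = (2; 2)
  {0,7}:  v_{0} + v_{7} = 2·v_{6}  ⟹  sig = (2; 2)
  {3,5}:  v_{3} + v_{5} = 2·v_{1}  ⟹  sig = (2; 2)
  {3,6}:  v_{3} + v_{6} = 2·v_{0}  ⟹  sig = (2; 2)
  {2,3}:  v_{2} + v_{3} = 3·v_{1}  ⟹  sig = (2; 3)

Sorted signature multiset PRS(X):
{ (2; —) ×3,  (2; 1) ×11,  (2; 1,1),  (2; 2) ×4,  (2; 3) }


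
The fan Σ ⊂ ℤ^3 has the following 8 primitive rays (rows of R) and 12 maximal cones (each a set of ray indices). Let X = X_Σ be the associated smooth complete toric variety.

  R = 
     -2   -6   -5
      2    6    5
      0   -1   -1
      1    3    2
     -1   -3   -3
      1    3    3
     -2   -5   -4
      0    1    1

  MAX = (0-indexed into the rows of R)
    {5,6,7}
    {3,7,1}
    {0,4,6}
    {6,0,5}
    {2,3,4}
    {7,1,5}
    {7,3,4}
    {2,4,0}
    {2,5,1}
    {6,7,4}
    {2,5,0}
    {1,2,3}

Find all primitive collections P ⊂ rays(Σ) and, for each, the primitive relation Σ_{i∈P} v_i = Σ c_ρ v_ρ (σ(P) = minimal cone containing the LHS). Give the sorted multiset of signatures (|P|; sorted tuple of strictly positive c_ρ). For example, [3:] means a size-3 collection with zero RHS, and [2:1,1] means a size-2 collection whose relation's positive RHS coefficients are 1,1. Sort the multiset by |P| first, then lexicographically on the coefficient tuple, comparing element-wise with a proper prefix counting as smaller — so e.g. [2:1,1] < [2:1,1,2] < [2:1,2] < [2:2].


Minimal non-faces — 10 found among 8 rays, 12 max cones:

  • {0,1}:  v_{0} + v_{1} = 0  ⟹  sig = [2:]
  • {2,7}:  v_{2} + v_{7} = 0  ⟹  sig = [2:]
  • {4,5}:  v_{4} + v_{5} = 0  ⟹  sig = [2:]
  • {0,3}:  v_{0} + v_{3} = v_{4}  ⟹  sig = [2:1]
  • {0,7}:  v_{0} + v_{7} = v_{6}  ⟹  sig = [2:1]
  • {1,4}:  v_{1} + v_{4} = v_{3}  ⟹  sig = [2:1]
  • {1,6}:  v_{1} + v_{6} = v_{7}  ⟹  sig = [2:1]
  • {2,6}:  v_{2} + v_{6} = v_{0}  ⟹  sig = [2:1]
  • {3,5}:  v_{3} + v_{5} = v_{1}  ⟹  sig = [2:1]
  • {3,6}:  v_{3} + v_{6} = v_{4} + v_{7}  ⟹  sig = [2:1,1]

Sorted signature multiset PRS(X):
{ [2:] ×3,  [2:1] ×6,  [2:1,1] }


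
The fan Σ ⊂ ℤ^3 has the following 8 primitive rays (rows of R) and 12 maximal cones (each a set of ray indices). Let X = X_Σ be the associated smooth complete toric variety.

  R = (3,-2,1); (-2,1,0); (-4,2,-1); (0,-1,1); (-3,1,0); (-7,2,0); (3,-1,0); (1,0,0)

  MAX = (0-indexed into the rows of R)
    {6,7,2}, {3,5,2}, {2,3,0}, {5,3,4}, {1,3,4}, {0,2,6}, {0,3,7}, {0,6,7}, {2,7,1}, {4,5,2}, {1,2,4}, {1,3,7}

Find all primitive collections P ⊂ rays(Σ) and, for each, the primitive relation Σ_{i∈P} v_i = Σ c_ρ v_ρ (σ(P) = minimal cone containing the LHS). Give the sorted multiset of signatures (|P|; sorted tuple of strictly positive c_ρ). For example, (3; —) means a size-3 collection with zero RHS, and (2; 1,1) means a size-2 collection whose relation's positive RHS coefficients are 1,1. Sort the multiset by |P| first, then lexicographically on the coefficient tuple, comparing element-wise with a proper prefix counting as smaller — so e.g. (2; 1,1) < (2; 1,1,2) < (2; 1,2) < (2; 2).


Primitive collections (14):

  P = {4,6}:  v_{4} + v_{6} = 0  so sig = (2; —)
  P = {0,4}:  v_{0} + v_{4} = v_{3}  so sig = (2; 1)
  P = {1,6}:  v_{1} + v_{6} = v_{7}  so sig = (2; 1)
  P = {3,6}:  v_{3} + v_{6} = v_{0}  so sig = (2; 1)
  P = {4,7}:  v_{4} + v_{7} = v_{1}  so sig = (2; 1)
  P = {0,1}:  v_{0} + v_{1} = v_{3} + v_{7}  so sig = (2; 1,1)
  P = {5,6}:  v_{5} + v_{6} = v_{2} + v_{3}  so sig = (2; 1,1)
  P = {0,5}:  v_{0} + v_{5} = v_{2} + 2·v_{3}  so sig = (2; 1,2)
  P = {5,7}:  v_{5} + v_{7} = 2·v_{4}  so sig = (2; 2)
  P = {1,5}:  v_{1} + v_{5} = 3·v_{4}  so sig = (2; 3)
  P = {0,2,7}:  v_{0} + v_{2} + v_{7} = 0  so sig = (3; —)
  P = {2,3,4}:  v_{2} + v_{3} + v_{4} = v_{5}  so sig = (3; 1)
  P = {2,3,7}:  v_{2} + v_{3} + v_{7} = v_{4}  so sig = (3; 1)
  P = {1,2,3}:  v_{1} + v_{2} + v_{3} = 2·v_{4}  so sig = (3; 2)

Signatures (|P|; sorted positive RHS coefficients), sorted:
{ (2; —),  (2; 1) ×4,  (2; 1,1) ×2,  (2; 1,2),  (2; 2),  (2; 3),  (3; —),  (3; 1) ×2,  (3; 2) }


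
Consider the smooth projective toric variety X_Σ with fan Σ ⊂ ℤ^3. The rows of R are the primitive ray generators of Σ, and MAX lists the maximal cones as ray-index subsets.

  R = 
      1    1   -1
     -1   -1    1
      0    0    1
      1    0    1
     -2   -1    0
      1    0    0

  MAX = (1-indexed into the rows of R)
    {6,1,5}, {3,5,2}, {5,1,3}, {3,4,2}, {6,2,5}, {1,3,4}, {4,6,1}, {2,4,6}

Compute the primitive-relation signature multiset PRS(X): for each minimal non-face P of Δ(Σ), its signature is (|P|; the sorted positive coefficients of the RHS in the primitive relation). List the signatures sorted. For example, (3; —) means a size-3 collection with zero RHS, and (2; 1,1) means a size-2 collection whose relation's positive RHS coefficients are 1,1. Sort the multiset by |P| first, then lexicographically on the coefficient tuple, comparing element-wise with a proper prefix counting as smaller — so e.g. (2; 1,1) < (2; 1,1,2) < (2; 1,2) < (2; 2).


Σ has 3 primitive collections:

  {1,2}:  v_{1} + v_{2} = 0  →  sig = (2; —)
  {3,6}:  v_{3} + v_{6} = v_{4}  →  sig = (2; 1)
  {4,5}:  v_{4} + v_{5} = v_{2}  →  sig = (2; 1)

Hence PRS(X_Σ) =
    (2; —)
    (2; 1)
    (2; 1)


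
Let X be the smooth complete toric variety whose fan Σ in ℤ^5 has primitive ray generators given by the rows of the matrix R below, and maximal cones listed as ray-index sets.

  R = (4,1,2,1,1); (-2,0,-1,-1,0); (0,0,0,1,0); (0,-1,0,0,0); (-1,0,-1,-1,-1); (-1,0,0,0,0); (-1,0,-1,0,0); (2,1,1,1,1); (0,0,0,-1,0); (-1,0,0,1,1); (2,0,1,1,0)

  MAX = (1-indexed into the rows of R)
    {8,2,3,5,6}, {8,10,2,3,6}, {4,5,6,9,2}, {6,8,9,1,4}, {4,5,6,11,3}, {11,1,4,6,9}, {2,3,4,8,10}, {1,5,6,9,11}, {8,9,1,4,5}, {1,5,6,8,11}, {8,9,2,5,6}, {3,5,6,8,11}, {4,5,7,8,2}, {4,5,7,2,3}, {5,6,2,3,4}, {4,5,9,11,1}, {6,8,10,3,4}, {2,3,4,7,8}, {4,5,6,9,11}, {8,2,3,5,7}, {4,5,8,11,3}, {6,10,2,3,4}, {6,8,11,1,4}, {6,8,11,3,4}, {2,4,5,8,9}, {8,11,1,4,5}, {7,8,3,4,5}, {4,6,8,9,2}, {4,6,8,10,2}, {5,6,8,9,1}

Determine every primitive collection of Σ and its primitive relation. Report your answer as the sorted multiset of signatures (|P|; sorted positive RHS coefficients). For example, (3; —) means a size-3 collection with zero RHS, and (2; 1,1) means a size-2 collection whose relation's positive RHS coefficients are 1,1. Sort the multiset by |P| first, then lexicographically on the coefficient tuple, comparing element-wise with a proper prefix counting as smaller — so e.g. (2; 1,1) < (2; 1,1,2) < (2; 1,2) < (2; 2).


Minimal non-faces — 18 found among 11 rays, 30 max cones:

  • {2,11}:  v_{2} + v_{11} = 0  ⇒ sig = (2; —)
  • {3,9}:  v_{3} + v_{9} = 0  ⇒ sig = (2; —)
  • {1,2}:  v_{1} + v_{2} = v_{8} + v_{9}  ⇒ sig = (2; 1,1)
  • {1,3}:  v_{1} + v_{3} = v_{8} + v_{11}  ⇒ sig = (2; 1,1)
  • {5,10}:  v_{5} + v_{10} = v_{2} + v_{3}  ⇒ sig = (2; 1,1)
  • {6,7}:  v_{6} + v_{7} = v_{2} + v_{3}  ⇒ sig = (2; 1,1)
  • {7,9}:  v_{7} + v_{9} = v_{2} + v_{4} + v_{5} + v_{8}  ⇒ sig = (2; 1,1,1,1)
  • {7,11}:  v_{7} + v_{11} = v_{3} + v_{4} + v_{5} + v_{8}  ⇒ sig = (2; 1,1,1,1)
  • {9,10}:  v_{9} + v_{10} = v_{2} + v_{4} + v_{6} + v_{8}  ⇒ sig = (2; 1,1,1,1)
  • {10,11}:  v_{10} + v_{11} = v_{3} + v_{4} + v_{6} + v_{8}  ⇒ sig = (2; 1,1,1,1)
  • {1,7}:  v_{1} + v_{7} = v_{4} + v_{5} + 2·v_{8}  ⇒ sig = (2; 1,1,2)
  • {1,10}:  v_{1} + v_{10} = v_{4} + v_{6} + 2·v_{8}  ⇒ sig = (2; 1,1,2)
  • {7,10}:  v_{7} + v_{10} = 2·v_{2} + 2·v_{3} + v_{4} + v_{8}  ⇒ sig = (2; 1,1,2,2)
  • {8,9,11}:  v_{8} + v_{9} + v_{11} = v_{1}  ⇒ sig = (3; 1)
  • {4,5,6,8}:  v_{4} + v_{5} + v_{6} + v_{8} = 0  ⇒ sig = (4; —)
  • {1,4,5,6}:  v_{1} + v_{4} + v_{5} + v_{6} = v_{9} + v_{11}  ⇒ sig = (4; 1,1)
  • {2,3,4,5,8}:  v_{2} + v_{3} + v_{4} + v_{5} + v_{8} = v_{7}  ⇒ sig = (5; 1)
  • {2,3,4,6,8}:  v_{2} + v_{3} + v_{4} + v_{6} + v_{8} = v_{10}  ⇒ sig = (5; 1)

Signatures (|P|; sorted positive RHS coefficients), sorted:
    |P|=2: 13 collections, coeffs (), (), (1,1), (1,1), (1,1), (1,1), (1,1,1,1), (1,1,1,1), (1,1,1,1), (1,1,1,1), (1,1,2), (1,1,2), (1,1,2,2)
    |P|=3: 1 collection, coeffs (1)
    |P|=4: 2 collections, coeffs (), (1,1)
    |P|=5: 2 collections, coeffs (1), (1)


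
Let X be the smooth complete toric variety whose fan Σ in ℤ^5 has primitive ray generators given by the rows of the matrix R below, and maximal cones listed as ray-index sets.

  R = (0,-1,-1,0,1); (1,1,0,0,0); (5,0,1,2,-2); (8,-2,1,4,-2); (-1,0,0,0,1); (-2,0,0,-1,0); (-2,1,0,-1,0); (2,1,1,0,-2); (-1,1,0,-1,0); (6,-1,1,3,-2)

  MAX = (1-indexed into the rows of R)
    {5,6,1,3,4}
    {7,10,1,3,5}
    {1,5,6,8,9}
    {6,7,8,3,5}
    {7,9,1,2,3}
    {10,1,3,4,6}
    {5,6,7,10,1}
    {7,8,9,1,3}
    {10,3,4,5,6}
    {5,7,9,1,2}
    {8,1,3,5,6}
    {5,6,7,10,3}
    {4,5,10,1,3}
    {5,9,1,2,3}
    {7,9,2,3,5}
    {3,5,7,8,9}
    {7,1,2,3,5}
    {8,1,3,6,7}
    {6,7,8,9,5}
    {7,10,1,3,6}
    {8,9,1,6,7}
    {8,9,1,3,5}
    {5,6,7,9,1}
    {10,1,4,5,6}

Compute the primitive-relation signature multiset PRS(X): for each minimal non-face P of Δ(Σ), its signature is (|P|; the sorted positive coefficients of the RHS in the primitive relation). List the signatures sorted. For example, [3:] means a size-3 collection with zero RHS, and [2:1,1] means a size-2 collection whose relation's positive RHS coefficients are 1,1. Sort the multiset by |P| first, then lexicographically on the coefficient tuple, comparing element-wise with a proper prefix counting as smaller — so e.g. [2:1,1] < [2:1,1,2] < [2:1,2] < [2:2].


14 minimal non-faces of Δ(Σ) (on 10 rays):

  • {2,6}:  v_{2} + v_{6} = v_{9} ; sig = [2:1]
  • {4,7}:  v_{4} + v_{7} = v_{10} ; sig = [2:1]
  • {9,10}:  v_{9} + v_{10} = v_{3} ; sig = [2:1]
  • {2,10}:  v_{2} + v_{10} = v_{1} + 2·v_{3} + v_{5} + v_{7} ; sig = [2:1,1,1,2]
  • {4,9}:  v_{4} + v_{9} = v_{1} + 2·v_{3} + v_{5} + v_{6} ; sig = [2:1,1,1,2]
  • {2,4}:  v_{2} + v_{4} = v_{1} + 2·v_{3} + v_{5} ; sig = [2:1,1,2]
  • {4,8}:  v_{4} + v_{8} = v_{1} + 3·v_{3} + v_{5} + 2·v_{6} ; sig = [2:1,1,2,3]
  • {2,8}:  v_{2} + v_{8} = v_{3} + 2·v_{9} ; sig = [2:1,2]
  • {8,10}:  v_{8} + v_{10} = 2·v_{3} + v_{6} ; sig = [2:1,2]
  • {3,6,9}:  v_{3} + v_{6} + v_{9} = v_{8} ; sig = [3:1]
  • {1,5,7,8}:  v_{1} + v_{5} + v_{7} + v_{8} = v_{9} ; sig = [4:1]
  • {1,3,5,6,7}:  v_{1} + v_{3} + v_{5} + v_{6} + v_{7} = 0 ; sig = [5:]
  • {1,3,5,6,10}:  v_{1} + v_{3} + v_{5} + v_{6} + v_{10} = v_{4} ; sig = [5:1]
  • {1,3,5,7,9}:  v_{1} + v_{3} + v_{5} + v_{7} + v_{9} = v_{2} ; sig = [5:1]

Signatures (|P|; sorted positive RHS coefficients), sorted:
{ [2:1] ×3,  [2:1,1,1,2] ×2,  [2:1,1,2],  [2:1,1,2,3],  [2:1,2] ×2,  [3:1],  [4:1],  [5:],  [5:1] ×2 }
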